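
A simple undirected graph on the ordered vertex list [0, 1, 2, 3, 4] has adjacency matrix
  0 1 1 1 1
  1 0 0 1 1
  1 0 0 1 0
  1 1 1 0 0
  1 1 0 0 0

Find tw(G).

A width-2 tree decomposition is:
Bags: B1 = {0, 1, 4}  B2 = {0, 1, 3}  B3 = {0, 2, 3}
Tree: B1–B2, B2–B3
The largest bag has 3 vertices, giving width 2; this decomposition certifies tw(G) ≤ 2. On the other hand G contains the 3-clique {0, 1, 3}. A clique must lie in a single bag of any decomposition, so no decomposition can have width below 2. Combining the bounds, tw(G) = 2.

2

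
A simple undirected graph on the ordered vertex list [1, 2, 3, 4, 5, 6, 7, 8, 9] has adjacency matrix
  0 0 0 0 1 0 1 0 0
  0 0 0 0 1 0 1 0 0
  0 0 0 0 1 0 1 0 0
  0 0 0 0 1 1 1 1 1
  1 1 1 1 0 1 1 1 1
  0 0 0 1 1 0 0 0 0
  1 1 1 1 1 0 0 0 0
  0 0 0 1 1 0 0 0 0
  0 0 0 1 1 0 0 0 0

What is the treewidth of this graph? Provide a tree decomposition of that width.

Treewidth 2.
One such decomposition:
Bags: B1 = {3, 5, 7}  B2 = {4, 5, 7}  B3 = {1, 5, 7}  B4 = {4, 5, 9}  B5 = {4, 5, 8}  B6 = {4, 5, 6}  B7 = {2, 5, 7}
Tree: B1–B2, B1–B3, B2–B4, B2–B5, B5–B6, B1–B7

The largest bag has 3 vertices, giving width 2; this decomposition certifies tw(G) ≤ 2. On the other hand G contains the 3-clique {1, 5, 7}. A clique must lie in a single bag of any decomposition, so no decomposition can have width below 2. Therefore the treewidth is 2.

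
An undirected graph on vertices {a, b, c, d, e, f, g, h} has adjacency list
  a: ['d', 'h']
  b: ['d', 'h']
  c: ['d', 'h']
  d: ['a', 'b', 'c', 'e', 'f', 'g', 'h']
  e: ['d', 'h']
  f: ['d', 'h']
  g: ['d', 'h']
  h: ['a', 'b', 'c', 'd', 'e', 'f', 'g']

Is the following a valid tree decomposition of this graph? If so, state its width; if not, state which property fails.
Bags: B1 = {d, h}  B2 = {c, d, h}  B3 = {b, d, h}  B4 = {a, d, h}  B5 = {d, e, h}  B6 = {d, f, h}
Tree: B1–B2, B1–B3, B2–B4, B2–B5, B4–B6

A tree decomposition must satisfy three properties: every vertex lies in some bag; for every edge, both endpoints lie together in some bag; and for every vertex, the bags containing it form a connected subtree. Here vertex g appears in no bag, so the decomposition is invalid.

No — vertex g appears in no bag.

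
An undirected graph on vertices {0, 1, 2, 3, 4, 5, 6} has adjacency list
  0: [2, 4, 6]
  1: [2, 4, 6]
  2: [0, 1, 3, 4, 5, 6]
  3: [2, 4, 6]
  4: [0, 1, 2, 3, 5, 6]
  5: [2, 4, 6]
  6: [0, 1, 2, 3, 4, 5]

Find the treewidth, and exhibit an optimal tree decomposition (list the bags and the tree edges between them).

Treewidth 3.
Bags: B1 = {2, 4, 5, 6}  B2 = {0, 2, 4, 6}  B3 = {1, 2, 4, 6}  B4 = {2, 3, 4, 6}
Tree: B1–B2, B2–B3, B3–B4

The largest bag has 4 vertices, giving width 3; this decomposition certifies tw(G) ≤ 3. Conversely, {0, 2, 4, 6} is a clique of size 4, and the vertices of any clique must share a bag in every tree decomposition; so some bag has ≥ 4 vertices and tw(G) ≥ 3. Combining the bounds, tw(G) = 3.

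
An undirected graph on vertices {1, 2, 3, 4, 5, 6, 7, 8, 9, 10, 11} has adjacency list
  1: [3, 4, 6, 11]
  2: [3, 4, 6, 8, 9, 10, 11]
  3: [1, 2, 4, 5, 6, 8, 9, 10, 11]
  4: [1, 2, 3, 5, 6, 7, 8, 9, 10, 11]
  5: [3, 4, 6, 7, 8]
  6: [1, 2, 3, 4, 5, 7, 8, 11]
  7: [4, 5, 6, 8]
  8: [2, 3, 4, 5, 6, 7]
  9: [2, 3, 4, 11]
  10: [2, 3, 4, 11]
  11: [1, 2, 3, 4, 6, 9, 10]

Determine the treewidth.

4

A width-4 tree decomposition is:
Bags: B1 = {2, 3, 4, 10, 11}  B2 = {2, 3, 4, 6, 11}  B3 = {2, 3, 4, 6, 8}  B4 = {3, 4, 5, 6, 8}  B5 = {2, 3, 4, 9, 11}  B6 = {4, 5, 6, 7, 8}  B7 = {1, 3, 4, 6, 11}
Tree: B1–B2, B2–B3, B3–B4, B2–B5, B4–B6, B2–B7
The largest bag has 5 vertices, giving width 4; this decomposition certifies tw(G) ≤ 4. On the other hand G contains the 5-clique {1, 3, 4, 6, 11}. A clique must lie in a single bag of any decomposition, so no decomposition can have width below 4. Therefore the treewidth is 4.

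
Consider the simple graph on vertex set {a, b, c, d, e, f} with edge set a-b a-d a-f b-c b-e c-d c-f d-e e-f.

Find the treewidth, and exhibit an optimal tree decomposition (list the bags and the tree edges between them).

Each bag holds 4 vertices, so the decomposition has width 3, which upper-bounds the treewidth. For the lower bound: the 4 vertex sets {c,d}, {b,e}, {a}, {f} are disjoint, each induces a connected subgraph, and every pair is joined by at least one edge of G. Contracting each set to a single vertex therefore yields K_{4} as a minor, and since treewidth is minor-monotone, tw(G) ≥ tw(K_{4}) = 3. The upper and lower bounds meet at 3, so that is the treewidth.

Treewidth 3.
One optimal decomposition is:
Bags: B1 = {a, c, d, e}  B2 = {a, b, c, e}  B3 = {a, c, e, f}
Tree: B1–B2, B2–B3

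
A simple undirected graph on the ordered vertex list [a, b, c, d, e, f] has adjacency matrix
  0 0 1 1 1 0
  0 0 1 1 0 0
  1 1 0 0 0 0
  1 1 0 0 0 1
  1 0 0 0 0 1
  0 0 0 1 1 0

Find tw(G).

A width-2 tree decomposition is:
Bags: B1 = {d, e, f}  B2 = {a, d, e}  B3 = {a, b, d}  B4 = {a, b, c}
Tree: B1–B2, B2–B3, B3–B4
Every bag has size at most 3, so the width is 3 − 1 = 2 and tw(G) ≤ 2. Since f–e–a–d–f is a cycle in G, G is not acyclic. Forests are exactly the graphs of treewidth ≤ 1, so tw(G) ≥ 2. Combining the bounds, tw(G) = 2.

2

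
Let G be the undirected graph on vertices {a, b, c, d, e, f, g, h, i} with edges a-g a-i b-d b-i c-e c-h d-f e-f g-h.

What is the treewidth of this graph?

2

A width-2 tree decomposition is:
Bags: B1 = {c, e, h}  B2 = {e, g, h}  B3 = {a, e, g}  B4 = {a, e, i}  B5 = {b, e, i}  B6 = {b, d, e}  B7 = {d, e, f}
Tree: B1–B2, B2–B3, B3–B4, B4–B5, B5–B6, B6–B7
Every bag has size at most 3, so the width is 3 − 1 = 2 and tw(G) ≤ 2. For the lower bound, G contains the cycle e–c–h–g–a–i–b–d–f–e, so G is not a forest; only forests have treewidth ≤ 1, hence tw(G) ≥ 2. The upper and lower bounds meet at 2, so that is the treewidth.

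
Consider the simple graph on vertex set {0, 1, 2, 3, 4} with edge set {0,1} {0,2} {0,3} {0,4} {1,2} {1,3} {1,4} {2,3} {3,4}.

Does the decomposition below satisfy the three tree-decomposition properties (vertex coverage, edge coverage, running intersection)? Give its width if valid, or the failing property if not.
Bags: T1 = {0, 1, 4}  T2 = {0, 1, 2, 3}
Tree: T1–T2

A tree decomposition must satisfy three properties: every vertex lies in some bag; for every edge, both endpoints lie together in some bag; and for every vertex, the bags containing it form a connected subtree. Here edge (3,4) lies in no bag, so the decomposition is invalid.

No — edge (3,4) lies in no bag.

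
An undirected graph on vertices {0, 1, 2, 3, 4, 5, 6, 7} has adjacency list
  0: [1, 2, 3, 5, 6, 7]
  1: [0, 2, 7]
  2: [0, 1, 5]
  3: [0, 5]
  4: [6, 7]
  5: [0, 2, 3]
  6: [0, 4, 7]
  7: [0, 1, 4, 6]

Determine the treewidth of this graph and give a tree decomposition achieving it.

Treewidth 2.
One optimal decomposition is:
Bags: B1 = {0, 1, 2}  B2 = {0, 1, 7}  B3 = {0, 6, 7}  B4 = {0, 2, 5}  B5 = {0, 3, 5}  B6 = {4, 6, 7}
Tree: B1–B2, B2–B3, B1–B4, B4–B5, B3–B6

The largest bag has 3 vertices, giving width 2; this decomposition certifies tw(G) ≤ 2. On the other hand G contains the 3-clique {0, 1, 2}. A clique must lie in a single bag of any decomposition, so no decomposition can have width below 2. The upper and lower bounds meet at 2, so that is the treewidth.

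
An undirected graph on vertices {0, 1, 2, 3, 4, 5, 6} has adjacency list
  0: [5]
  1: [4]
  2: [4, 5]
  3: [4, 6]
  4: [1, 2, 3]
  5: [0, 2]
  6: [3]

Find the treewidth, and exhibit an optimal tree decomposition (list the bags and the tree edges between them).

Treewidth 1.
One optimal decomposition is:
Bags: B1 = {3, 4}  B2 = {2, 4}  B3 = {3, 6}  B4 = {1, 4}  B5 = {2, 5}  B6 = {0, 5}
Tree: B1–B2, B1–B3, B1–B4, B2–B5, B5–B6

The largest bag has 2 vertices, giving width 1; this decomposition certifies tw(G) ≤ 1. G has an edge, so its treewidth is at least 1. Therefore the treewidth is 1.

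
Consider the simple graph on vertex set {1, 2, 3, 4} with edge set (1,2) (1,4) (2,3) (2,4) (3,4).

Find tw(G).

2

A width-2 tree decomposition is:
Bags: B1 = {1, 2, 4}  B2 = {2, 3, 4}
Tree: B1–B2
Each bag holds 3 vertices, so the decomposition has width 2, which upper-bounds the treewidth. For the lower bound, the 3 vertices {1, 2, 4} are pairwise adjacent, and any tree decomposition puts a clique entirely inside one bag — forcing width ≥ 2. Combining the bounds, tw(G) = 2.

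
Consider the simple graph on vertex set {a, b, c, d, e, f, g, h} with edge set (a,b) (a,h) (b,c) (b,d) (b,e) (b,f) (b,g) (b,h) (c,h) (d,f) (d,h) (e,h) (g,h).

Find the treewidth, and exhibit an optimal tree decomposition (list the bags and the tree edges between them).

Treewidth 2.
One such decomposition:
Bags: B1 = {b, c, h}  B2 = {b, g, h}  B3 = {b, e, h}  B4 = {b, d, h}  B5 = {a, b, h}  B6 = {b, d, f}
Tree: B1–B2, B2–B3, B1–B4, B3–B5, B4–B6

Each bag holds 3 vertices, so the decomposition has width 2, which upper-bounds the treewidth. For the lower bound, the 3 vertices {b, d, h} are pairwise adjacent, and any tree decomposition puts a clique entirely inside one bag — forcing width ≥ 2. The upper and lower bounds meet at 2, so that is the treewidth.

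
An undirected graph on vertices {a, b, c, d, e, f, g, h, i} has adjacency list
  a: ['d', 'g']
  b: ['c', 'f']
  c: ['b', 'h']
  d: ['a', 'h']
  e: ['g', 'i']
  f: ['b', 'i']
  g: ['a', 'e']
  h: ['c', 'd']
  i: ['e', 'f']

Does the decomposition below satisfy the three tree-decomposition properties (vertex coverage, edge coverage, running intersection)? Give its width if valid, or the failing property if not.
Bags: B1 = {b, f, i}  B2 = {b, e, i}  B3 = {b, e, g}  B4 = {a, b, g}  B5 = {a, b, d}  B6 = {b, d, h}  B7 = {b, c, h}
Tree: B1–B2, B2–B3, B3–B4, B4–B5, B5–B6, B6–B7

Vertex coverage: the bags together contain {a, b, c, d, e, f, g, h, i}, the full vertex set. Edge coverage: each edge of G has both endpoints in at least one bag. Running intersection: for every vertex, the bags containing it form a connected subtree. All three properties hold, so this is a valid tree decomposition of width max|bag| − 1 = 2, and hence tw(G) ≤ 2.

Yes; width 2.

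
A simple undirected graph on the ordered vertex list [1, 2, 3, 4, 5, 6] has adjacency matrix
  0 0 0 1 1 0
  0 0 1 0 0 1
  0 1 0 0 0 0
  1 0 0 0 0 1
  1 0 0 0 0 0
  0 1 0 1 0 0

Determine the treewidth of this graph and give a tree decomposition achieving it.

Treewidth 1.
Bags: B1 = {2, 3}  B2 = {2, 6}  B3 = {4, 6}  B4 = {1, 4}  B5 = {1, 5}
Tree: B1–B2, B2–B3, B3–B4, B4–B5

Every bag has size at most 2, so the width is 2 − 1 = 1 and tw(G) ≤ 1. G has an edge, so its treewidth is at least 1. Therefore the treewidth is 1.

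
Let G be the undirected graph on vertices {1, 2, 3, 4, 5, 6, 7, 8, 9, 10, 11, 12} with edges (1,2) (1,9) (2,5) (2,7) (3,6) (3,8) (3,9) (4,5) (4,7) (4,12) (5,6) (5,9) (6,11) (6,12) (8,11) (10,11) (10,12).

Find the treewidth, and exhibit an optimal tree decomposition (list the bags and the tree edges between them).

Treewidth 3.
One such decomposition:
Bags: B1 = {8, 10, 11, 12}  B2 = {6, 8, 11, 12}  B3 = {3, 6, 8, 12}  B4 = {3, 4, 6, 12}  B5 = {3, 4, 5, 6}  B6 = {3, 4, 5, 9}  B7 = {4, 5, 7, 9}  B8 = {2, 5, 7, 9}  B9 = {1, 2, 7, 9}
Tree: B1–B2, B2–B3, B3–B4, B4–B5, B5–B6, B6–B7, B7–B8, B8–B9

The largest bag has 4 vertices, giving width 3; this decomposition certifies tw(G) ≤ 3. For the lower bound: the 4 vertex sets {8,10,11}, {12}, {6}, {3,4,5,9} are disjoint, each induces a connected subgraph, and every pair is joined by at least one edge of G. Contracting each set to a single vertex therefore yields K_{4} as a minor, and since treewidth is minor-monotone, tw(G) ≥ tw(K_{4}) = 3. The upper and lower bounds meet at 3, so that is the treewidth.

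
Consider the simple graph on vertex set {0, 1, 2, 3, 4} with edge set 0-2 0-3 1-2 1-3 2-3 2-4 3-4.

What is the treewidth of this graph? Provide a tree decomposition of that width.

Treewidth 2.
One optimal decomposition is:
Bags: B1 = {2, 3, 4}  B2 = {1, 2, 3}  B3 = {0, 2, 3}
Tree: B1–B2, B2–B3

The largest bag has 3 vertices, giving width 2; this decomposition certifies tw(G) ≤ 2. Conversely, {0, 2, 3} is a clique of size 3, and the vertices of any clique must share a bag in every tree decomposition; so some bag has ≥ 3 vertices and tw(G) ≥ 2. Combining the bounds, tw(G) = 2.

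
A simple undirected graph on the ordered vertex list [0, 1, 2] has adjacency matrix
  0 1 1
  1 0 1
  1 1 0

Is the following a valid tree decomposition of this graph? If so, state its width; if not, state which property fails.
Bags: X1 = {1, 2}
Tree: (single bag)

A tree decomposition must satisfy three properties: every vertex lies in some bag; for every edge, both endpoints lie together in some bag; and for every vertex, the bags containing it form a connected subtree. Here vertex 0 appears in no bag, so the decomposition is invalid.

No — vertex 0 appears in no bag.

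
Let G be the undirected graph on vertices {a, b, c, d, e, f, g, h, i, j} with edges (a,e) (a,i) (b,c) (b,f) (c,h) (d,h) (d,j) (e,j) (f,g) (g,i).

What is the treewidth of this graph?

A width-2 tree decomposition is:
Bags: B1 = {f, g, i}  B2 = {b, f, i}  B3 = {b, c, i}  B4 = {c, h, i}  B5 = {d, h, i}  B6 = {d, i, j}  B7 = {e, i, j}  B8 = {a, e, i}
Tree: B1–B2, B2–B3, B3–B4, B4–B5, B5–B6, B6–B7, B7–B8
Each bag holds 3 vertices, so the decomposition has width 2, which upper-bounds the treewidth. For the lower bound, G contains the cycle i–g–f–b–c–h–d–j–e–a–i, so G is not a forest; only forests have treewidth ≤ 1, hence tw(G) ≥ 2. Hence tw(G) = 2 exactly.

2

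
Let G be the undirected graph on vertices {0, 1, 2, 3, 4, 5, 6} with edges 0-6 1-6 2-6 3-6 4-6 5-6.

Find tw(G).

1

A width-1 tree decomposition is:
Bags: B1 = {4, 6}  B2 = {3, 6}  B3 = {0, 6}  B4 = {2, 6}  B5 = {5, 6}  B6 = {1, 6}
Tree: B1–B2, B1–B3, B2–B4, B2–B5, B5–B6
Each bag holds 2 vertices, so the decomposition has width 1, which upper-bounds the treewidth. G has an edge, so its treewidth is at least 1. The upper and lower bounds meet at 1, so that is the treewidth.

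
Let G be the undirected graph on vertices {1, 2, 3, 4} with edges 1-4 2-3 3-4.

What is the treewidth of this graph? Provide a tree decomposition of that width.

Treewidth 1.
Bags: B1 = {2, 3}  B2 = {3, 4}  B3 = {1, 4}
Tree: B1–B2, B2–B3

The largest bag has 2 vertices, giving width 1; this decomposition certifies tw(G) ≤ 1. Since G has at least one edge (e.g. 2–3), it is not an edgeless graph, so tw(G) ≥ 1. Hence tw(G) = 1 exactly.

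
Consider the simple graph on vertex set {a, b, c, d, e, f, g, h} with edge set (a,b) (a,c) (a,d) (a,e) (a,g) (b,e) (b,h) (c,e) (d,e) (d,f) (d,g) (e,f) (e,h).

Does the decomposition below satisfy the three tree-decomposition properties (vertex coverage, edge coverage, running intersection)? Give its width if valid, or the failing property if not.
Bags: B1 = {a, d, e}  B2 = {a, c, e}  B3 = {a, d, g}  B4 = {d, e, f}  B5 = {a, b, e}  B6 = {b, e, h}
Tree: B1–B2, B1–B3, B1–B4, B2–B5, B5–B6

Checking the three conditions: (i) the bags cover all of {a, b, c, d, e, f, g, h}; (ii) for each edge, some bag contains both endpoints; (iii) the bags containing any fixed vertex form a subtree. All hold, so the decomposition is valid with width 3 − 1 = 2.

Yes; width 2.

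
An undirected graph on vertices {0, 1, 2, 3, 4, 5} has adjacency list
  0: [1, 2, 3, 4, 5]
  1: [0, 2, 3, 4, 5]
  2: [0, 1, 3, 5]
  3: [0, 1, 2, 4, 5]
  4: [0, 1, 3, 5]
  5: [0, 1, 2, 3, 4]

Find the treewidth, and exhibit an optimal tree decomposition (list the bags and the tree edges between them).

Each bag holds 5 vertices, so the decomposition has width 4, which upper-bounds the treewidth. Conversely, {0, 1, 2, 3, 5} is a clique of size 5, and the vertices of any clique must share a bag in every tree decomposition; so some bag has ≥ 5 vertices and tw(G) ≥ 4. The upper and lower bounds meet at 4, so that is the treewidth.

Treewidth 4.
One optimal decomposition is:
Bags: B1 = {0, 1, 2, 3, 5}  B2 = {0, 1, 3, 4, 5}
Tree: B1–B2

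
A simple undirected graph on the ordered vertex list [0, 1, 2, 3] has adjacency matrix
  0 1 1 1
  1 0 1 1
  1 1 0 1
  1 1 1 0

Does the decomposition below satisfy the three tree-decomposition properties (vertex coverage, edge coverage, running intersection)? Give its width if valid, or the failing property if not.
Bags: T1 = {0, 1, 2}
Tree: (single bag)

No — vertex 3 appears in no bag.

A tree decomposition must satisfy three properties: every vertex lies in some bag; for every edge, both endpoints lie together in some bag; and for every vertex, the bags containing it form a connected subtree. Here vertex 3 appears in no bag, so the decomposition is invalid.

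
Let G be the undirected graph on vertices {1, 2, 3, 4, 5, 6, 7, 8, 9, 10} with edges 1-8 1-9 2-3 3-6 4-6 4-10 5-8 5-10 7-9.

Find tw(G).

1

A width-1 tree decomposition is:
Bags: B1 = {2, 3}  B2 = {3, 6}  B3 = {4, 6}  B4 = {4, 10}  B5 = {5, 10}  B6 = {5, 8}  B7 = {1, 8}  B8 = {1, 9}  B9 = {7, 9}
Tree: B1–B2, B2–B3, B3–B4, B4–B5, B5–B6, B6–B7, B7–B8, B8–B9
The largest bag has 2 vertices, giving width 1; this decomposition certifies tw(G) ≤ 1. G has an edge, so its treewidth is at least 1. The upper and lower bounds meet at 1, so that is the treewidth.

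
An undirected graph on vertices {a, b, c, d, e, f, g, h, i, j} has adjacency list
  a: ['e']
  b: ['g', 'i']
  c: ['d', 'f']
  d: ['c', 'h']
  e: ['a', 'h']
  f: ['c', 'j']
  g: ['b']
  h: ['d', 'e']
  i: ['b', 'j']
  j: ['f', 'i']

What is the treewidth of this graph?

1

A width-1 tree decomposition is:
Bags: B1 = {a, e}  B2 = {e, h}  B3 = {d, h}  B4 = {c, d}  B5 = {c, f}  B6 = {f, j}  B7 = {i, j}  B8 = {b, i}  B9 = {b, g}
Tree: B1–B2, B2–B3, B3–B4, B4–B5, B5–B6, B6–B7, B7–B8, B8–B9
Every bag has size at most 2, so the width is 2 − 1 = 1 and tw(G) ≤ 1. G has an edge, so its treewidth is at least 1. The upper and lower bounds meet at 1, so that is the treewidth.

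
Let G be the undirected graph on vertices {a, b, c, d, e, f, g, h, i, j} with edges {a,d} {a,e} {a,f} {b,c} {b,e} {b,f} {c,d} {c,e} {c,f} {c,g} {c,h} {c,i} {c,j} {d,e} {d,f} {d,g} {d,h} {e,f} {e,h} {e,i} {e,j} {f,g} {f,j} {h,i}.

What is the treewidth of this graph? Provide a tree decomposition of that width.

Each bag holds 4 vertices, so the decomposition has width 3, which upper-bounds the treewidth. On the other hand G contains the 4-clique {c, d, f, g}. A clique must lie in a single bag of any decomposition, so no decomposition can have width below 3. Hence tw(G) = 3 exactly.

Treewidth 3.
Bags: B1 = {c, d, e, f}  B2 = {b, c, e, f}  B3 = {c, d, f, g}  B4 = {c, d, e, h}  B5 = {a, d, e, f}  B6 = {c, e, f, j}  B7 = {c, e, h, i}
Tree: B1–B2, B1–B3, B1–B4, B1–B5, B2–B6, B4–B7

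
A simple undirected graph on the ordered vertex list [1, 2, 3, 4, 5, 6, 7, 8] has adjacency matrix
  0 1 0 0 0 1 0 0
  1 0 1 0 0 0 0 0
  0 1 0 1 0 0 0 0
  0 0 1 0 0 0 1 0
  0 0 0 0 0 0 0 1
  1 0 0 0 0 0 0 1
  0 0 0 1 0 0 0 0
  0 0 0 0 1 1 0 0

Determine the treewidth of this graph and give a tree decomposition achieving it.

Treewidth 1.
Bags: B1 = {5, 8}  B2 = {6, 8}  B3 = {1, 6}  B4 = {1, 2}  B5 = {2, 3}  B6 = {3, 4}  B7 = {4, 7}
Tree: B1–B2, B2–B3, B3–B4, B4–B5, B5–B6, B6–B7

The largest bag has 2 vertices, giving width 1; this decomposition certifies tw(G) ≤ 1. G has an edge, so its treewidth is at least 1. The upper and lower bounds meet at 1, so that is the treewidth.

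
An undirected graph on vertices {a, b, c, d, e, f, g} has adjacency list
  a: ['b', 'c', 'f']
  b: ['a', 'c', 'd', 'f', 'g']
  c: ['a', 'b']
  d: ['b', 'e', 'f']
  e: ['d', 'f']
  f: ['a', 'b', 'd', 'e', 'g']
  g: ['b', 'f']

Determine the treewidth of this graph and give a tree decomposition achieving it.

Treewidth 2.
Bags: B1 = {b, f, g}  B2 = {b, d, f}  B3 = {a, b, f}  B4 = {d, e, f}  B5 = {a, b, c}
Tree: B1–B2, B1–B3, B2–B4, B3–B5

The largest bag has 3 vertices, giving width 2; this decomposition certifies tw(G) ≤ 2. Conversely, {a, b, c} is a clique of size 3, and the vertices of any clique must share a bag in every tree decomposition; so some bag has ≥ 3 vertices and tw(G) ≥ 2. Combining the bounds, tw(G) = 2.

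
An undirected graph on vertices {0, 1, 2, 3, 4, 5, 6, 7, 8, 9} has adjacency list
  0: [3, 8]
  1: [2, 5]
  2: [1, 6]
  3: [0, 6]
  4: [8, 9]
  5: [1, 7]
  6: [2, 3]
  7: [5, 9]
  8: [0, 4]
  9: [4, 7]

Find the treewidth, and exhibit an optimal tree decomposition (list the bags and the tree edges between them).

Treewidth 2.
One such decomposition:
Bags: B1 = {2, 3, 6}  B2 = {1, 2, 3}  B3 = {1, 3, 5}  B4 = {3, 5, 7}  B5 = {3, 7, 9}  B6 = {3, 4, 9}  B7 = {3, 4, 8}  B8 = {0, 3, 8}
Tree: B1–B2, B2–B3, B3–B4, B4–B5, B5–B6, B6–B7, B7–B8

Each bag holds 3 vertices, so the decomposition has width 2, which upper-bounds the treewidth. Since 3–6–2–1–5–7–9–4–8–0–3 is a cycle in G, G is not acyclic. Forests are exactly the graphs of treewidth ≤ 1, so tw(G) ≥ 2. Therefore the treewidth is 2.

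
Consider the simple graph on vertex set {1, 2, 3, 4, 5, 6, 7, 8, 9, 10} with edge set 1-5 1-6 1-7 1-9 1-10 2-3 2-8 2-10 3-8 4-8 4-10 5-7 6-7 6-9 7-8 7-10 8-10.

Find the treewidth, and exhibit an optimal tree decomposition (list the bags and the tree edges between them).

Treewidth 2.
One such decomposition:
Bags: B1 = {7, 8, 10}  B2 = {1, 7, 10}  B3 = {4, 8, 10}  B4 = {1, 6, 7}  B5 = {1, 5, 7}  B6 = {2, 8, 10}  B7 = {2, 3, 8}  B8 = {1, 6, 9}
Tree: B1–B2, B1–B3, B2–B4, B2–B5, B1–B6, B6–B7, B4–B8

The largest bag has 3 vertices, giving width 2; this decomposition certifies tw(G) ≤ 2. Conversely, {1, 6, 9} is a clique of size 3, and the vertices of any clique must share a bag in every tree decomposition; so some bag has ≥ 3 vertices and tw(G) ≥ 2. Combining the bounds, tw(G) = 2.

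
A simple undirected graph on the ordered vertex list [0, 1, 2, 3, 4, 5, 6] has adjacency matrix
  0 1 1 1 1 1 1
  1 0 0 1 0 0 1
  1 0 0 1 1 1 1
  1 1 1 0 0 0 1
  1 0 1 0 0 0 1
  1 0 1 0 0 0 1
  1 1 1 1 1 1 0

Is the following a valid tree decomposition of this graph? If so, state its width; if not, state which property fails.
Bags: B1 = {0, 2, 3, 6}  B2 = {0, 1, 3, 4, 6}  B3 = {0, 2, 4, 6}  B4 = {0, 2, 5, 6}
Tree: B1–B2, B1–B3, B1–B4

No — bags containing vertex 4 are not connected in the tree.

A tree decomposition must satisfy three properties: every vertex lies in some bag; for every edge, both endpoints lie together in some bag; and for every vertex, the bags containing it form a connected subtree. Here bags containing vertex 4 are not connected in the tree, so the decomposition is invalid.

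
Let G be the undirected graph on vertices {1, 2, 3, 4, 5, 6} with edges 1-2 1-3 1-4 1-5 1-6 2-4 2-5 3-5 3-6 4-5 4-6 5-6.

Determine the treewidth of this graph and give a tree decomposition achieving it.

Treewidth 3.
One optimal decomposition is:
Bags: B1 = {1, 4, 5, 6}  B2 = {1, 3, 5, 6}  B3 = {1, 2, 4, 5}
Tree: B1–B2, B1–B3

The largest bag has 4 vertices, giving width 3; this decomposition certifies tw(G) ≤ 3. For the lower bound, the 4 vertices {1, 3, 5, 6} are pairwise adjacent, and any tree decomposition puts a clique entirely inside one bag — forcing width ≥ 3. The upper and lower bounds meet at 3, so that is the treewidth.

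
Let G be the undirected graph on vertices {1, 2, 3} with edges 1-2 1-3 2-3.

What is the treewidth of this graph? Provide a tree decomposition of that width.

Treewidth 2.
One optimal decomposition is:
Bags: B1 = {1, 2, 3}
Tree: (single bag)

A single bag containing all 3 vertices is trivially a valid decomposition of width 2. For the lower bound, the 3 vertices {1, 2, 3} are pairwise adjacent, and any tree decomposition puts a clique entirely inside one bag — forcing width ≥ 2. Combining the bounds, tw(G) = 2.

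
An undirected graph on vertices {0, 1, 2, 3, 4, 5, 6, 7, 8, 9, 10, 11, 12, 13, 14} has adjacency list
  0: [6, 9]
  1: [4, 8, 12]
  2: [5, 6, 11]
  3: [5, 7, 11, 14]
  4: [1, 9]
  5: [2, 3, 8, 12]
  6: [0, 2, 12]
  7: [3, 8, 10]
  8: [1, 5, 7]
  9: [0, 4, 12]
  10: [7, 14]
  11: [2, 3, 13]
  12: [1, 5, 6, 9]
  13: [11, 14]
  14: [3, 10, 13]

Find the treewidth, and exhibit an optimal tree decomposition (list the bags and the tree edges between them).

Every bag has size at most 4, so the width is 4 − 1 = 3 and tw(G) ≤ 3. For the lower bound: the 4 vertex sets {10,13,14}, {7}, {3}, {2,5,8,11} are disjoint, each induces a connected subgraph, and every pair is joined by at least one edge of G. Contracting each set to a single vertex therefore yields K_{4} as a minor, and since treewidth is minor-monotone, tw(G) ≥ tw(K_{4}) = 3. The upper and lower bounds meet at 3, so that is the treewidth.

Treewidth 3.
One such decomposition:
Bags: B1 = {7, 10, 13, 14}  B2 = {3, 7, 13, 14}  B3 = {3, 7, 11, 13}  B4 = {3, 7, 8, 11}  B5 = {3, 5, 8, 11}  B6 = {2, 5, 8, 11}  B7 = {1, 2, 5, 8}  B8 = {1, 2, 5, 12}  B9 = {1, 2, 6, 12}  B10 = {1, 4, 6, 12}  B11 = {4, 6, 9, 12}  B12 = {0, 4, 6, 9}
Tree: B1–B2, B2–B3, B3–B4, B4–B5, B5–B6, B6–B7, B7–B8, B8–B9, B9–B10, B10–B11, B11–B12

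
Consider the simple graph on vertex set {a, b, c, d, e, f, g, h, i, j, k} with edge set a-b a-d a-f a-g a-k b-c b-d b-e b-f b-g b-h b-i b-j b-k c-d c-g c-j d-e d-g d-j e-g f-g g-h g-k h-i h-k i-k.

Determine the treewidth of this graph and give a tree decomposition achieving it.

The largest bag has 4 vertices, giving width 3; this decomposition certifies tw(G) ≤ 3. On the other hand G contains the 4-clique {b, d, e, g}. A clique must lie in a single bag of any decomposition, so no decomposition can have width below 3. Hence tw(G) = 3 exactly.

Treewidth 3.
One such decomposition:
Bags: B1 = {b, c, d, g}  B2 = {a, b, d, g}  B3 = {a, b, g, k}  B4 = {a, b, f, g}  B5 = {b, g, h, k}  B6 = {b, c, d, j}  B7 = {b, h, i, k}  B8 = {b, d, e, g}
Tree: B1–B2, B2–B3, B3–B4, B3–B5, B1–B6, B5–B7, B1–B8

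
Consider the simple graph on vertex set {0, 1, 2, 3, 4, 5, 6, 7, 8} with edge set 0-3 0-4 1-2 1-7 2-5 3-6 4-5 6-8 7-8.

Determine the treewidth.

2

A width-2 tree decomposition is:
Bags: B1 = {3, 6, 8}  B2 = {3, 7, 8}  B3 = {1, 3, 7}  B4 = {1, 2, 3}  B5 = {2, 3, 5}  B6 = {3, 4, 5}  B7 = {0, 3, 4}
Tree: B1–B2, B2–B3, B3–B4, B4–B5, B5–B6, B6–B7
The largest bag has 3 vertices, giving width 2; this decomposition certifies tw(G) ≤ 2. Since 3–6–8–7–1–2–5–4–0–3 is a cycle in G, G is not acyclic. Forests are exactly the graphs of treewidth ≤ 1, so tw(G) ≥ 2. Hence tw(G) = 2 exactly.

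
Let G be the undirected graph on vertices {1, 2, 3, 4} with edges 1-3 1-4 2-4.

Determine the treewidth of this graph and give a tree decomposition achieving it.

Treewidth 1.
One such decomposition:
Bags: B1 = {1, 3}  B2 = {1, 4}  B3 = {2, 4}
Tree: B1–B2, B2–B3

Every bag has size at most 2, so the width is 2 − 1 = 1 and tw(G) ≤ 1. Since G has at least one edge (e.g. 3–1), it is not an edgeless graph, so tw(G) ≥ 1. Hence tw(G) = 1 exactly.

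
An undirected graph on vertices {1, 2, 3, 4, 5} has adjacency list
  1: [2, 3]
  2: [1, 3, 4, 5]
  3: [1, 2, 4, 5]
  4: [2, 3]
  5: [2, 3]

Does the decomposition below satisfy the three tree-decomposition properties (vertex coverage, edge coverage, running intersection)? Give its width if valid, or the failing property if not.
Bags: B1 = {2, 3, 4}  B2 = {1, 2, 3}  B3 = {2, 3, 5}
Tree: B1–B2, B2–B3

Yes; width 2.

Checking the three conditions: (i) the bags cover all of {1, 2, 3, 4, 5}; (ii) for each edge, some bag contains both endpoints; (iii) the bags containing any fixed vertex form a subtree. All hold, so the decomposition is valid with width 3 − 1 = 2.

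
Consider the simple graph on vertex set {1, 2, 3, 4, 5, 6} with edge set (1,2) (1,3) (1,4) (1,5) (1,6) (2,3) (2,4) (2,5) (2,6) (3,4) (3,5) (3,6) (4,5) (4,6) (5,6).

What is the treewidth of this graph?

A width-5 tree decomposition is:
Bags: B1 = {1, 2, 3, 4, 5, 6}
Tree: (single bag)
A single bag containing all 6 vertices is trivially a valid decomposition of width 5. On the other hand G contains the 6-clique {1, 2, 3, 4, 5, 6}. A clique must lie in a single bag of any decomposition, so no decomposition can have width below 5. Hence tw(G) = 5 exactly.

5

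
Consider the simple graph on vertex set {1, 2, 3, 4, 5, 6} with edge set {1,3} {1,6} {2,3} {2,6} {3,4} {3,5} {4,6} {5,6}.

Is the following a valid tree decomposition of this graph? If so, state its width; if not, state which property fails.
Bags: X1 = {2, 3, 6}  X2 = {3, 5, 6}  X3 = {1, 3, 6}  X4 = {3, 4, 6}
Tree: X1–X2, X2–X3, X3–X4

Yes; width 2.

Checking the three conditions: (i) the bags cover all of {1, 2, 3, 4, 5, 6}; (ii) for each edge, some bag contains both endpoints; (iii) the bags containing any fixed vertex form a subtree. All hold, so the decomposition is valid with width 3 − 1 = 2.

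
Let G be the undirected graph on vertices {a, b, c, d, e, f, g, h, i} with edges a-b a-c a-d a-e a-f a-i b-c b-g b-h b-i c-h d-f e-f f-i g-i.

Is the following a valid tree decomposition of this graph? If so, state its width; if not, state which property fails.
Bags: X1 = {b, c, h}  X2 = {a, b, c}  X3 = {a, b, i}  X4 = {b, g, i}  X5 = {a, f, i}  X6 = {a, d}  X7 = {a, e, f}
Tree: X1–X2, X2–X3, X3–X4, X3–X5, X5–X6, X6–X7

No — edge (f,d) lies in no bag.

A tree decomposition must satisfy three properties: every vertex lies in some bag; for every edge, both endpoints lie together in some bag; and for every vertex, the bags containing it form a connected subtree. Here edge (f,d) lies in no bag, so the decomposition is invalid.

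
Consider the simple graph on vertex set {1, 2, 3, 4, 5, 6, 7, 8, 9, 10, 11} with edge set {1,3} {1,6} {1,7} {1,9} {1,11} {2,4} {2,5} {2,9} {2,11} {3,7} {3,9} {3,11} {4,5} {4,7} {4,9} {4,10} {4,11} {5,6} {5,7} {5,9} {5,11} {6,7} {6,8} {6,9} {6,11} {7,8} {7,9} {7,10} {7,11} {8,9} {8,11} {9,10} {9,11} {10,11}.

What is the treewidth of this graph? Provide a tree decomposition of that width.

Treewidth 4.
Bags: B1 = {5, 6, 7, 9, 11}  B2 = {4, 5, 7, 9, 11}  B3 = {2, 4, 5, 9, 11}  B4 = {1, 6, 7, 9, 11}  B5 = {6, 7, 8, 9, 11}  B6 = {4, 7, 9, 10, 11}  B7 = {1, 3, 7, 9, 11}
Tree: B1–B2, B2–B3, B1–B4, B1–B5, B2–B6, B4–B7

Each bag holds 5 vertices, so the decomposition has width 4, which upper-bounds the treewidth. On the other hand G contains the 5-clique {2, 4, 5, 9, 11}. A clique must lie in a single bag of any decomposition, so no decomposition can have width below 4. Combining the bounds, tw(G) = 4.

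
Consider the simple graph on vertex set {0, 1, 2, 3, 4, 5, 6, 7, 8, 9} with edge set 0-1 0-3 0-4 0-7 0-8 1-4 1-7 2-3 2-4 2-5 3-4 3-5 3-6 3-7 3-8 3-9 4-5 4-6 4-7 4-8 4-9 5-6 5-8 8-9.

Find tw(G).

A width-3 tree decomposition is:
Bags: B1 = {0, 3, 4, 8}  B2 = {0, 3, 4, 7}  B3 = {0, 1, 4, 7}  B4 = {3, 4, 8, 9}  B5 = {3, 4, 5, 8}  B6 = {3, 4, 5, 6}  B7 = {2, 3, 4, 5}
Tree: B1–B2, B2–B3, B1–B4, B4–B5, B5–B6, B5–B7
The largest bag has 4 vertices, giving width 3; this decomposition certifies tw(G) ≤ 3. On the other hand G contains the 4-clique {0, 1, 4, 7}. A clique must lie in a single bag of any decomposition, so no decomposition can have width below 3. Therefore the treewidth is 3.

3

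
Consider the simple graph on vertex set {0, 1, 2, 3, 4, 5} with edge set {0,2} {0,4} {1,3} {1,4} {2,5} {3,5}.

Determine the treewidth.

A width-2 tree decomposition is:
Bags: B1 = {1, 3, 4}  B2 = {0, 3, 4}  B3 = {0, 2, 3}  B4 = {2, 3, 5}
Tree: B1–B2, B2–B3, B3–B4
The largest bag has 3 vertices, giving width 2; this decomposition certifies tw(G) ≤ 2. For the lower bound, G contains the cycle 3–1–4–0–2–5–3, so G is not a forest; only forests have treewidth ≤ 1, hence tw(G) ≥ 2. Hence tw(G) = 2 exactly.

2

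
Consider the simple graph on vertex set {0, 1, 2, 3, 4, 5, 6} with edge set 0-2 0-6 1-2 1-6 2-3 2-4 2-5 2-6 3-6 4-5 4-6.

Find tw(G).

2

A width-2 tree decomposition is:
Bags: B1 = {2, 4, 6}  B2 = {0, 2, 6}  B3 = {1, 2, 6}  B4 = {2, 4, 5}  B5 = {2, 3, 6}
Tree: B1–B2, B1–B3, B1–B4, B3–B5
Each bag holds 3 vertices, so the decomposition has width 2, which upper-bounds the treewidth. On the other hand G contains the 3-clique {2, 4, 5}. A clique must lie in a single bag of any decomposition, so no decomposition can have width below 2. The upper and lower bounds meet at 2, so that is the treewidth.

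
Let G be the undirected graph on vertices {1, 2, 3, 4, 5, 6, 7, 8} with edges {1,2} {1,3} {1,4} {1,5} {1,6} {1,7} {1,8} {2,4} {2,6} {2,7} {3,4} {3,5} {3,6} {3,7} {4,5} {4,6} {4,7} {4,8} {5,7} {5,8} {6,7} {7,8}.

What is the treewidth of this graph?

A width-4 tree decomposition is:
Bags: B1 = {1, 4, 5, 7, 8}  B2 = {1, 3, 4, 5, 7}  B3 = {1, 3, 4, 6, 7}  B4 = {1, 2, 4, 6, 7}
Tree: B1–B2, B2–B3, B3–B4
Every bag has size at most 5, so the width is 5 − 1 = 4 and tw(G) ≤ 4. For the lower bound, the 5 vertices {1, 4, 5, 7, 8} are pairwise adjacent, and any tree decomposition puts a clique entirely inside one bag — forcing width ≥ 4. Hence tw(G) = 4 exactly.

4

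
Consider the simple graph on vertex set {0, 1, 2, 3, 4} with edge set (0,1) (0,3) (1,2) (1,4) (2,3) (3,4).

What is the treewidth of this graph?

2

A width-2 tree decomposition is:
Bags: B1 = {1, 3, 4}  B2 = {1, 2, 3}  B3 = {0, 1, 3}
Tree: B1–B2, B2–B3
Each bag holds 3 vertices, so the decomposition has width 2, which upper-bounds the treewidth. The edges 1–4–3–2–1 form a cycle, so G is not a tree and its treewidth is at least 2. The upper and lower bounds meet at 2, so that is the treewidth.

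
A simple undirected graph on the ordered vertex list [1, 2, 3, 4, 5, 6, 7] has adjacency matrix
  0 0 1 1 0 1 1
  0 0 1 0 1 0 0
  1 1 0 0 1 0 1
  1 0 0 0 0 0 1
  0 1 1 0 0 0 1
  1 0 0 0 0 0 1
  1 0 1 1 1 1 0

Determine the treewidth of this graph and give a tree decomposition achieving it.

Treewidth 2.
Bags: B1 = {1, 6, 7}  B2 = {1, 3, 7}  B3 = {3, 5, 7}  B4 = {2, 3, 5}  B5 = {1, 4, 7}
Tree: B1–B2, B2–B3, B3–B4, B1–B5

Each bag holds 3 vertices, so the decomposition has width 2, which upper-bounds the treewidth. For the lower bound, the 3 vertices {2, 3, 5} are pairwise adjacent, and any tree decomposition puts a clique entirely inside one bag — forcing width ≥ 2. Therefore the treewidth is 2.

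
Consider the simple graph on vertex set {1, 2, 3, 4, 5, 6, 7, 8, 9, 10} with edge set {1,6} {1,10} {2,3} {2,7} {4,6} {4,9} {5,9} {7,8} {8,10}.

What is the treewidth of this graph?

1

A width-1 tree decomposition is:
Bags: B1 = {5, 9}  B2 = {4, 9}  B3 = {4, 6}  B4 = {1, 6}  B5 = {1, 10}  B6 = {8, 10}  B7 = {7, 8}  B8 = {2, 7}  B9 = {2, 3}
Tree: B1–B2, B2–B3, B3–B4, B4–B5, B5–B6, B6–B7, B7–B8, B8–B9
Each bag holds 2 vertices, so the decomposition has width 1, which upper-bounds the treewidth. G has an edge, so its treewidth is at least 1. Therefore the treewidth is 1.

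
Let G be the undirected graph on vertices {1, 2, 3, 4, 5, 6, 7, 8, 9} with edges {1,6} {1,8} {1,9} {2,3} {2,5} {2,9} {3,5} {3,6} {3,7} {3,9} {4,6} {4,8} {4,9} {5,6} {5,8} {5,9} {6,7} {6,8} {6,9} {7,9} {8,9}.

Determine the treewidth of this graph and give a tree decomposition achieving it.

Treewidth 3.
Bags: B1 = {3, 5, 6, 9}  B2 = {5, 6, 8, 9}  B3 = {1, 6, 8, 9}  B4 = {3, 6, 7, 9}  B5 = {2, 3, 5, 9}  B6 = {4, 6, 8, 9}
Tree: B1–B2, B2–B3, B1–B4, B1–B5, B3–B6

Each bag holds 4 vertices, so the decomposition has width 3, which upper-bounds the treewidth. Conversely, {2, 3, 5, 9} is a clique of size 4, and the vertices of any clique must share a bag in every tree decomposition; so some bag has ≥ 4 vertices and tw(G) ≥ 3. The upper and lower bounds meet at 3, so that is the treewidth.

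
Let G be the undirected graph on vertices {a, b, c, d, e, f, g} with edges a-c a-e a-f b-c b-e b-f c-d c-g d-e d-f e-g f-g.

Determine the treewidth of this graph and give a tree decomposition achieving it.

Treewidth 3.
One optimal decomposition is:
Bags: B1 = {c, e, f, g}  B2 = {c, d, e, f}  B3 = {b, c, e, f}  B4 = {a, c, e, f}
Tree: B1–B2, B2–B3, B3–B4

The largest bag has 4 vertices, giving width 3; this decomposition certifies tw(G) ≤ 3. For the lower bound: the 4 vertex sets {c,g}, {d,e}, {f}, {b} are disjoint, each induces a connected subgraph, and every pair is joined by at least one edge of G. Contracting each set to a single vertex therefore yields K_{4} as a minor, and since treewidth is minor-monotone, tw(G) ≥ tw(K_{4}) = 3. Therefore the treewidth is 3.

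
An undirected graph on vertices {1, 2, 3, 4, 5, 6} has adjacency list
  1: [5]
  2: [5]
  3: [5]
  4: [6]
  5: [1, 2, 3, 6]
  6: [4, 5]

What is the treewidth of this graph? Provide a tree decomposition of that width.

Treewidth 1.
One such decomposition:
Bags: B1 = {5, 6}  B2 = {2, 5}  B3 = {4, 6}  B4 = {3, 5}  B5 = {1, 5}
Tree: B1–B2, B1–B3, B1–B4, B2–B5

The largest bag has 2 vertices, giving width 1; this decomposition certifies tw(G) ≤ 1. Since G has at least one edge (e.g. 6–5), it is not an edgeless graph, so tw(G) ≥ 1. The upper and lower bounds meet at 1, so that is the treewidth.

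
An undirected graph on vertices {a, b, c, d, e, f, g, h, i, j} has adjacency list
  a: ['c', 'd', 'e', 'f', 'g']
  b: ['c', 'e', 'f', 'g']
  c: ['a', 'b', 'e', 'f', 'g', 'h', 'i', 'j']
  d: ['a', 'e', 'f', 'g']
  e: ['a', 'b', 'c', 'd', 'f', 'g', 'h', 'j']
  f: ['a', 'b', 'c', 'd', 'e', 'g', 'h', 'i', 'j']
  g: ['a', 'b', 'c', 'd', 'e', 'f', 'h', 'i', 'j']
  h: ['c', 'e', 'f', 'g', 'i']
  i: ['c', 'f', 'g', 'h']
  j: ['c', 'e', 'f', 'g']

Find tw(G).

A width-4 tree decomposition is:
Bags: B1 = {c, e, f, g, j}  B2 = {a, c, e, f, g}  B3 = {c, e, f, g, h}  B4 = {c, f, g, h, i}  B5 = {a, d, e, f, g}  B6 = {b, c, e, f, g}
Tree: B1–B2, B2–B3, B3–B4, B2–B5, B1–B6
Every bag has size at most 5, so the width is 5 − 1 = 4 and tw(G) ≤ 4. Conversely, {a, d, e, f, g} is a clique of size 5, and the vertices of any clique must share a bag in every tree decomposition; so some bag has ≥ 5 vertices and tw(G) ≥ 4. The upper and lower bounds meet at 4, so that is the treewidth.

4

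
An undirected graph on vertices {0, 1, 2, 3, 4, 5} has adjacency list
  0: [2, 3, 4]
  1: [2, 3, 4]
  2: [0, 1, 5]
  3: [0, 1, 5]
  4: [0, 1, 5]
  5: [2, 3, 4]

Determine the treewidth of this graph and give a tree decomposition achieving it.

Treewidth 3.
One optimal decomposition is:
Bags: B1 = {0, 1, 4, 5}  B2 = {0, 1, 3, 5}  B3 = {0, 1, 2, 5}
Tree: B1–B2, B2–B3

The largest bag has 4 vertices, giving width 3; this decomposition certifies tw(G) ≤ 3. For the lower bound: the 4 vertex sets {1,4}, {3,5}, {0}, {2} are disjoint, each induces a connected subgraph, and every pair is joined by at least one edge of G. Contracting each set to a single vertex therefore yields K_{4} as a minor, and since treewidth is minor-monotone, tw(G) ≥ tw(K_{4}) = 3. Combining the bounds, tw(G) = 3.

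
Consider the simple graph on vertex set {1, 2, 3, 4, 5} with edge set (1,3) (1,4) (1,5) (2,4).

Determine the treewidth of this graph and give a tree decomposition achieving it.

Treewidth 1.
Bags: B1 = {1, 5}  B2 = {1, 4}  B3 = {1, 3}  B4 = {2, 4}
Tree: B1–B2, B2–B3, B2–B4

Each bag holds 2 vertices, so the decomposition has width 1, which upper-bounds the treewidth. Any graph with an edge has treewidth ≥ 1, and G has the edge 5–1. Therefore the treewidth is 1.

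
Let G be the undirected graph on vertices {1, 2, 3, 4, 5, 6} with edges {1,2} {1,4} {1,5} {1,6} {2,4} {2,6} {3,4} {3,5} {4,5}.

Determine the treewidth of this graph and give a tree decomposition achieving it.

Treewidth 2.
Bags: B1 = {1, 2, 4}  B2 = {1, 4, 5}  B3 = {1, 2, 6}  B4 = {3, 4, 5}
Tree: B1–B2, B1–B3, B2–B4

The largest bag has 3 vertices, giving width 2; this decomposition certifies tw(G) ≤ 2. On the other hand G contains the 3-clique {1, 2, 4}. A clique must lie in a single bag of any decomposition, so no decomposition can have width below 2. Combining the bounds, tw(G) = 2.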